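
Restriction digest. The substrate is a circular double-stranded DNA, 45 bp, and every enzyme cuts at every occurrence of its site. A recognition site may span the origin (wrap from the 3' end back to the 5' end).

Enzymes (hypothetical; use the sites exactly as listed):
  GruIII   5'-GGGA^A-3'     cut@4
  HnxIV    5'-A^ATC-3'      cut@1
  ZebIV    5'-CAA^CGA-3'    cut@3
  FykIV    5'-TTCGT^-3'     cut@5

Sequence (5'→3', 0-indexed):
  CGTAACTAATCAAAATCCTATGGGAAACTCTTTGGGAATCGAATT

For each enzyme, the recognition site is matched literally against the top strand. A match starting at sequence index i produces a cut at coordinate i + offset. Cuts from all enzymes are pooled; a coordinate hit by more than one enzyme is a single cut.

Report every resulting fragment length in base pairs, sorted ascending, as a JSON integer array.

[5,6,11,11,12]

Per-enzyme occurrences:
  GruIII (GGGAA, off=4): starts [21, 33] → cuts [25, 37]
  HnxIV (AATC, off=1): starts [7, 13, 36] → cuts [8, 14, 37]
  ZebIV (CAACGA, off=3): no sites
  FykIV (TTCGT, off=5): starts [43] → cuts [3]

All cut coordinates (distinct, sorted): [3, 8, 14, 25, 37]

Fragment lengths:
  3→8: 5 bp
  8→14: 6 bp
  14→25: 11 bp
  25→37: 12 bp
  37→3 (wrap): 45-37+3 = 11 bp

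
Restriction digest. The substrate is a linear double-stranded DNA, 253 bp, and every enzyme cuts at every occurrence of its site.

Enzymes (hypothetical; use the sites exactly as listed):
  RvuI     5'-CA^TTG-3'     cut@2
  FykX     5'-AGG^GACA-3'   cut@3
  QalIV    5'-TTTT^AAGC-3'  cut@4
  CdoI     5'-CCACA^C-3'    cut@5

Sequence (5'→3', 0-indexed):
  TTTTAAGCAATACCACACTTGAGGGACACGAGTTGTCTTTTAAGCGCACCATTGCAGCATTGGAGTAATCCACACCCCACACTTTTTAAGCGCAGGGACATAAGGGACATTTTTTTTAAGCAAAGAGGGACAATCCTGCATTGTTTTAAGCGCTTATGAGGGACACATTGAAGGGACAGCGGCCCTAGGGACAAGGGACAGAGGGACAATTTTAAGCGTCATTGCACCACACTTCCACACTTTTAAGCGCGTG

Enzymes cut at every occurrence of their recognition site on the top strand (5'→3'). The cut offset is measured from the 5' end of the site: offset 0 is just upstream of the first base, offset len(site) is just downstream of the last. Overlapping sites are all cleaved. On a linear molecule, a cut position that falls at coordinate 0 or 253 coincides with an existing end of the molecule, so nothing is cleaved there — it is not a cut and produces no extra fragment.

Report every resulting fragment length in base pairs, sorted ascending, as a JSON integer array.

Site scan:
  RvuI CATTG/2: at [49, 57, 138, 165, 219] ⇒ [51, 59, 140, 167, 221]
  FykX AGGGACA/3: at [21, 93, 102, 125, 158, 171, 186, 193, 201] ⇒ [24, 96, 105, 128, 161, 174, 189, 196, 204]
  QalIV TTTTAAGC/4: at [0, 37, 83, 113, 143, 209, 240] ⇒ [4, 41, 87, 117, 147, 213, 244]
  CdoI CCACAC/5: at [12, 69, 76, 226, 234] ⇒ [17, 74, 81, 231, 239]

All cut coordinates (distinct, sorted): [4, 17, 24, 41, 51, 59, 74, 81, 87, 96, 105, 117, 128, 140, 147, 161, 167, 174, 189, 196, 204, 213, 221, 231, 239, 244]

Fragment lengths:
  [0,4): 4 bp
  [4,17): 13 bp
  [17,24): 7 bp
  [24,41): 17 bp
  [41,51): 10 bp
  [51,59): 8 bp
  [59,74): 15 bp
  [74,81): 7 bp
  [81,87): 6 bp
  [87,96): 9 bp
  [96,105): 9 bp
  [105,117): 12 bp
  [117,128): 11 bp
  [128,140): 12 bp
  [140,147): 7 bp
  [147,161): 14 bp
  [161,167): 6 bp
  [167,174): 7 bp
  [174,189): 15 bp
  [189,196): 7 bp
  [196,204): 8 bp
  [204,213): 9 bp
  [213,221): 8 bp
  [221,231): 10 bp
  [231,239): 8 bp
  [239,244): 5 bp
  [244,253): 9 bp

[4,5,6,6,7,7,7,7,7,8,8,8,8,9,9,9,9,10,10,11,12,12,13,14,15,15,17]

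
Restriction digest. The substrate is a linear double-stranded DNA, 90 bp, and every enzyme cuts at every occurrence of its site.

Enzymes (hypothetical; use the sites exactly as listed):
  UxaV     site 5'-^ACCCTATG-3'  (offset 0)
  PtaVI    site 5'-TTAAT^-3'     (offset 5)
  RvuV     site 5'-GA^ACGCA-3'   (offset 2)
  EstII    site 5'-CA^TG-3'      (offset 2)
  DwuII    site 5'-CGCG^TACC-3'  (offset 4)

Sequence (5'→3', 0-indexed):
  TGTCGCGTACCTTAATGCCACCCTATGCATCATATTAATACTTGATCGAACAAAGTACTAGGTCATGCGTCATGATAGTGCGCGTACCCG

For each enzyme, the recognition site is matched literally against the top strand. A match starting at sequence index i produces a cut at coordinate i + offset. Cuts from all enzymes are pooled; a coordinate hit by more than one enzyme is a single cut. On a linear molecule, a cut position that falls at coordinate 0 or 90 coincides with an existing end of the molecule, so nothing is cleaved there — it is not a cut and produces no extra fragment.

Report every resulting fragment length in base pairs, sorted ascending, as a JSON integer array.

Site scan:
  UxaV (ACCCTATG, off=0): starts [19] → cuts [19]
  PtaVI (TTAAT, off=5): starts [11, 34] → cuts [16, 39]
  RvuV (GAACGCA, off=2): no sites
  EstII (CATG, off=2): starts [63, 70] → cuts [65, 72]
  DwuII (CGCGTACC, off=4): starts [3, 80] → cuts [7, 84]

Pooled cuts: [7, 16, 19, 39, 65, 72, 84]

Fragments:
  [0,7): 7 bp
  [7,16): 9 bp
  [16,19): 3 bp
  [19,39): 20 bp
  [39,65): 26 bp
  [65,72): 7 bp
  [72,84): 12 bp
  [84,90): 6 bp

[3,6,7,7,9,12,20,26]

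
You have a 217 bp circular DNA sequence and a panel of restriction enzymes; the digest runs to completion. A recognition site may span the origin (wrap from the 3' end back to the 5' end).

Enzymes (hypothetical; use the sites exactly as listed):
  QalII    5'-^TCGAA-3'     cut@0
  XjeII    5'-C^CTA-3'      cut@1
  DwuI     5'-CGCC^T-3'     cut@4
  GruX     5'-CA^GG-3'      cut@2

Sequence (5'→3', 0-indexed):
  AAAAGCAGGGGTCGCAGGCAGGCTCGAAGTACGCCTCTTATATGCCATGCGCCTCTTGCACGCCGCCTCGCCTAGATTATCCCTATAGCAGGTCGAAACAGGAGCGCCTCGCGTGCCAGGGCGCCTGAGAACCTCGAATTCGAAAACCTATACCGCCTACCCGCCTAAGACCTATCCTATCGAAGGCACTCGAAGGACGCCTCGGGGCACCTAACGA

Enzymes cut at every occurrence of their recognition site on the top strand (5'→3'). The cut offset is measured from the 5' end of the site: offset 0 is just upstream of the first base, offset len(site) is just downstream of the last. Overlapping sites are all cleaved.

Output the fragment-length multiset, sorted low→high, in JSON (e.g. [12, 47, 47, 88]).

Per-enzyme occurrences:
  QalII TCGAA/0: at [23, 92, 133, 139, 179, 189] ⇒ [23, 92, 133, 139, 179, 189]
  XjeII CCTA/1: at [70, 81, 146, 155, 163, 170, 175, 209] ⇒ [71, 82, 147, 156, 164, 171, 176, 210]
  DwuI CGCCT/4: at [31, 49, 63, 68, 104, 121, 153, 161, 197] ⇒ [35, 53, 67, 72, 108, 125, 157, 165, 201]
  GruX CAGG/2: at [5, 14, 18, 88, 98, 116] ⇒ [7, 16, 20, 90, 100, 118]

All cut coordinates (distinct, sorted): [7, 16, 20, 23, 35, 53, 67, 71, 72, 82, 90, 92, 100, 108, 118, 125, 133, 139, 147, 156, 157, 164, 165, 171, 176, 179, 189, 201, 210]

Fragments:
  7→16: 9 bp
  16→20: 4 bp
  20→23: 3 bp
  23→35: 12 bp
  35→53: 18 bp
  53→67: 14 bp
  67→71: 4 bp
  71→72: 1 bp
  72→82: 10 bp
  82→90: 8 bp
  90→92: 2 bp
  92→100: 8 bp
  100→108: 8 bp
  108→118: 10 bp
  118→125: 7 bp
  125→133: 8 bp
  133→139: 6 bp
  139→147: 8 bp
  147→156: 9 bp
  156→157: 1 bp
  157→164: 7 bp
  164→165: 1 bp
  165→171: 6 bp
  171→176: 5 bp
  176→179: 3 bp
  179→189: 10 bp
  189→201: 12 bp
  201→210: 9 bp
  210→7 (wrap): 217-210+7 = 14 bp

[1,1,1,2,3,3,4,4,5,6,6,7,7,8,8,8,8,8,9,9,9,10,10,10,12,12,14,14,18]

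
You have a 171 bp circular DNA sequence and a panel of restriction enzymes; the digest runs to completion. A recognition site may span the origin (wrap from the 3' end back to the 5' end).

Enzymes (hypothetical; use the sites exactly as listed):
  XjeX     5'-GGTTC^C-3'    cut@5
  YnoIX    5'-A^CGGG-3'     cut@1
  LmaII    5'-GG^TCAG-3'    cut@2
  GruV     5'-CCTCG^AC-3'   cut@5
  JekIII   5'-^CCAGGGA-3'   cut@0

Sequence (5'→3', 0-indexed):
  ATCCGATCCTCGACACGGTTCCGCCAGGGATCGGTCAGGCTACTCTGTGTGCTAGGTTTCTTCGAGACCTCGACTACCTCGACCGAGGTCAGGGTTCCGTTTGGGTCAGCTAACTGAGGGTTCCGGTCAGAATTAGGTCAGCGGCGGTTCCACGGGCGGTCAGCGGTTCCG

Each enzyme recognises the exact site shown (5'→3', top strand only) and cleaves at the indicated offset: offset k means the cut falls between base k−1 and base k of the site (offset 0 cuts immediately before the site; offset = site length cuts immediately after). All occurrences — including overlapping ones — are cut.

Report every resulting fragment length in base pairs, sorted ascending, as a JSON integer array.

Site scan:
  XjeX GGTTCC/5: at [16, 92, 118, 145, 164] ⇒ [21, 97, 123, 150, 169]
  YnoIX ACGGG/1: at [151] ⇒ [152]
  LmaII GGTCAG/2: at [32, 86, 103, 124, 135, 157] ⇒ [34, 88, 105, 126, 137, 159]
  GruV CCTCGAC/5: at [7, 67, 76] ⇒ [12, 72, 81]
  JekIII CCAGGGA/0: at [23] ⇒ [23]

All cut coordinates (distinct, sorted): [12, 21, 23, 34, 72, 81, 88, 97, 105, 123, 126, 137, 150, 152, 159, 169]

Fragments:
  12→21: 9 bp
  21→23: 2 bp
  23→34: 11 bp
  34→72: 38 bp
  72→81: 9 bp
  81→88: 7 bp
  88→97: 9 bp
  97→105: 8 bp
  105→123: 18 bp
  123→126: 3 bp
  126→137: 11 bp
  137→150: 13 bp
  150→152: 2 bp
  152→159: 7 bp
  159→169: 10 bp
  169→12 (wrap): 171-169+12 = 14 bp

[2,2,3,7,7,8,9,9,9,10,11,11,13,14,18,38]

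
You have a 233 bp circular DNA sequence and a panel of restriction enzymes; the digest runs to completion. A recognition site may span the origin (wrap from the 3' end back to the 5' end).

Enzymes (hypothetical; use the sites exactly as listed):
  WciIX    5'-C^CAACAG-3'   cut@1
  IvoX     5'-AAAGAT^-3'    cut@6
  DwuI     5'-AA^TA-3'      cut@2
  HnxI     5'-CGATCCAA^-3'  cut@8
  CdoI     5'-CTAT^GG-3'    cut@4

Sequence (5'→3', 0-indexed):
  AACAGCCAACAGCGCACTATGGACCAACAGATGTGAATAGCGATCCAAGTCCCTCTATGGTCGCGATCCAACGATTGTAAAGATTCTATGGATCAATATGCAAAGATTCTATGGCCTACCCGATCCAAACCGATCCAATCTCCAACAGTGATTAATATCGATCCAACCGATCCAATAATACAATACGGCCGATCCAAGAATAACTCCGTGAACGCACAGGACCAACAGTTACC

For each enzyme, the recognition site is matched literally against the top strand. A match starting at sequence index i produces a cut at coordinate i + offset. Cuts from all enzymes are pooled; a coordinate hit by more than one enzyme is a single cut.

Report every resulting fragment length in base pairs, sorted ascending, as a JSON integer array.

Site scan:
  WciIX (CCAACAG, off=1): starts [5, 23, 141, 221, 231] → cuts [6, 24, 142, 222, 232]
  IvoX (AAAGAT, off=6): starts [78, 101] → cuts [84, 107]
  DwuI (AATA, off=2): starts [35, 94, 153, 173, 176, 181, 198] → cuts [37, 96, 155, 175, 178, 183, 200]
  HnxI (CGATCCAA, off=8): starts [40, 63, 120, 130, 158, 167, 189] → cuts [48, 71, 128, 138, 166, 175, 197]
  CdoI (CTATGG, off=4): starts [16, 54, 85, 108] → cuts [20, 58, 89, 112]

All cut coordinates (distinct, sorted): [6, 20, 24, 37, 48, 58, 71, 84, 89, 96, 107, 112, 128, 138, 142, 155, 166, 175, 178, 183, 197, 200, 222, 232]

Fragment lengths:
  6→20: 14 bp
  20→24: 4 bp
  24→37: 13 bp
  37→48: 11 bp
  48→58: 10 bp
  58→71: 13 bp
  71→84: 13 bp
  84→89: 5 bp
  89→96: 7 bp
  96→107: 11 bp
  107→112: 5 bp
  112→128: 16 bp
  128→138: 10 bp
  138→142: 4 bp
  142→155: 13 bp
  155→166: 11 bp
  166→175: 9 bp
  175→178: 3 bp
  178→183: 5 bp
  183→197: 14 bp
  197→200: 3 bp
  200→222: 22 bp
  222→232: 10 bp
  232→6 (wrap): 233-232+6 = 7 bp

[3,3,4,4,5,5,5,7,7,9,10,10,10,11,11,11,13,13,13,13,14,14,16,22]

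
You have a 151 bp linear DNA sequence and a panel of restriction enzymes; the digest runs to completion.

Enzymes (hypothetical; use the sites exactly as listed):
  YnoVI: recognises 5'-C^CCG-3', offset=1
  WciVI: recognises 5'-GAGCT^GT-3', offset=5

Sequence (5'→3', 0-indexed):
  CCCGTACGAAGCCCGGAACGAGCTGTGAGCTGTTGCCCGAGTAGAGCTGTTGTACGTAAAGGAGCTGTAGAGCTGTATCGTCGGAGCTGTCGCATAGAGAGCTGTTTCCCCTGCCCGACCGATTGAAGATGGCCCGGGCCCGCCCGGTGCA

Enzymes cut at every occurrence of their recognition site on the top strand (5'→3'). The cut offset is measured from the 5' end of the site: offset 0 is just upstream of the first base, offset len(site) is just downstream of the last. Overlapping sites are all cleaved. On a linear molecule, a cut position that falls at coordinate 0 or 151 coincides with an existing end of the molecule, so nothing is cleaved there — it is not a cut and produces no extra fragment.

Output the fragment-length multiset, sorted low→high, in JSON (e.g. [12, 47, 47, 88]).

[1,4,5,6,7,8,8,11,11,12,12,14,15,18,19]

Scan for sites:
  YnoVI (CCCG, off=1): starts [0, 11, 35, 113, 132, 138, 142] → cuts [1, 12, 36, 114, 133, 139, 143]
  WciVI (GAGCTGT, off=5): starts [19, 26, 43, 61, 69, 83, 98] → cuts [24, 31, 48, 66, 74, 88, 103]

Pooled cuts: [1, 12, 24, 31, 36, 48, 66, 74, 88, 103, 114, 133, 139, 143]

Fragments:
  [0,1): 1 bp
  [1,12): 11 bp
  [12,24): 12 bp
  [24,31): 7 bp
  [31,36): 5 bp
  [36,48): 12 bp
  [48,66): 18 bp
  [66,74): 8 bp
  [74,88): 14 bp
  [88,103): 15 bp
  [103,114): 11 bp
  [114,133): 19 bp
  [133,139): 6 bp
  [139,143): 4 bp
  [143,151): 8 bp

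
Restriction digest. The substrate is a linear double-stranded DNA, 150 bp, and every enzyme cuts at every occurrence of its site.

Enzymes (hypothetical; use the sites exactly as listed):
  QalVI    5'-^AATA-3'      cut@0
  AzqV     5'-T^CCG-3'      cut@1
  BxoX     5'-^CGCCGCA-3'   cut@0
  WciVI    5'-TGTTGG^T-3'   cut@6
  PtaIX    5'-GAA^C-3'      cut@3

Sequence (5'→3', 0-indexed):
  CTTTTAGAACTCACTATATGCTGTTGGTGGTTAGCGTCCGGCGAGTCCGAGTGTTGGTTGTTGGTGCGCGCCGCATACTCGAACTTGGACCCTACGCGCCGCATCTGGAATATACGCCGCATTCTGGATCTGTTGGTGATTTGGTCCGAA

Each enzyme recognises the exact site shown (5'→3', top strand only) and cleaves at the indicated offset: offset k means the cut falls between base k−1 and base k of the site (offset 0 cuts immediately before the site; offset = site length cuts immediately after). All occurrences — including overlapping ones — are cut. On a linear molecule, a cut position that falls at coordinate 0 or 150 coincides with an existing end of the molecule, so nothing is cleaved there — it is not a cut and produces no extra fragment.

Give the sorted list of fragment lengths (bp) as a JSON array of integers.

Scan for sites:
  QalVI (AATA, off=0): starts [108] → cuts [108]
  AzqV (TCCG, off=1): starts [36, 45, 144] → cuts [37, 46, 145]
  BxoX (CGCCGCA, off=0): starts [68, 96, 114] → cuts [68, 96, 114]
  WciVI (TGTTGGT, off=6): starts [21, 51, 58, 130] → cuts [27, 57, 64, 136]
  PtaIX (GAAC, off=3): starts [6, 80] → cuts [9, 83]

Pooled cuts: [9, 27, 37, 46, 57, 64, 68, 83, 96, 108, 114, 136, 145]

Fragments:
  [0,9): 9 bp
  [9,27): 18 bp
  [27,37): 10 bp
  [37,46): 9 bp
  [46,57): 11 bp
  [57,64): 7 bp
  [64,68): 4 bp
  [68,83): 15 bp
  [83,96): 13 bp
  [96,108): 12 bp
  [108,114): 6 bp
  [114,136): 22 bp
  [136,145): 9 bp
  [145,150): 5 bp

[4,5,6,7,9,9,9,10,11,12,13,15,18,22]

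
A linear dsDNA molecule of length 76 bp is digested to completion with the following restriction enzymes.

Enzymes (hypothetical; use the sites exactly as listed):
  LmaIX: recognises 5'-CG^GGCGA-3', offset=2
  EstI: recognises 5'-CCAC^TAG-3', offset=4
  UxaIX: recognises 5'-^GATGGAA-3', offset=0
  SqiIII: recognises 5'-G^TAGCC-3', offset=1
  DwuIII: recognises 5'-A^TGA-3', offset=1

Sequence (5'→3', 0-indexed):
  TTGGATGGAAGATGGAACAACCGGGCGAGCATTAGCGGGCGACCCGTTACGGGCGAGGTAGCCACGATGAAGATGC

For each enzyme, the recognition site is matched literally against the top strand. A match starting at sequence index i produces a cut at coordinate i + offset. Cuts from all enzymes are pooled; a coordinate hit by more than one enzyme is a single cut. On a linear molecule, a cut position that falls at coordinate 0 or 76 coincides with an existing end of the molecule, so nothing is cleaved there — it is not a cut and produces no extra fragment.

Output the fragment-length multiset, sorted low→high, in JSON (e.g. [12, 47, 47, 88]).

Scan for sites:
  LmaIX (CGGGCGA, off=2): starts [21, 35, 49] → cuts [23, 37, 51]
  EstI (CCACTAG, off=4): no sites
  UxaIX (GATGGAA, off=0): starts [3, 10] → cuts [3, 10]
  SqiIII (GTAGCC, off=1): starts [57] → cuts [58]
  DwuIII (ATGA, off=1): starts [66] → cuts [67]

Pooled cuts: [3, 10, 23, 37, 51, 58, 67]

Fragments:
  [0,3): 3 bp
  [3,10): 7 bp
  [10,23): 13 bp
  [23,37): 14 bp
  [37,51): 14 bp
  [51,58): 7 bp
  [58,67): 9 bp
  [67,76): 9 bp

[3,7,7,9,9,13,14,14]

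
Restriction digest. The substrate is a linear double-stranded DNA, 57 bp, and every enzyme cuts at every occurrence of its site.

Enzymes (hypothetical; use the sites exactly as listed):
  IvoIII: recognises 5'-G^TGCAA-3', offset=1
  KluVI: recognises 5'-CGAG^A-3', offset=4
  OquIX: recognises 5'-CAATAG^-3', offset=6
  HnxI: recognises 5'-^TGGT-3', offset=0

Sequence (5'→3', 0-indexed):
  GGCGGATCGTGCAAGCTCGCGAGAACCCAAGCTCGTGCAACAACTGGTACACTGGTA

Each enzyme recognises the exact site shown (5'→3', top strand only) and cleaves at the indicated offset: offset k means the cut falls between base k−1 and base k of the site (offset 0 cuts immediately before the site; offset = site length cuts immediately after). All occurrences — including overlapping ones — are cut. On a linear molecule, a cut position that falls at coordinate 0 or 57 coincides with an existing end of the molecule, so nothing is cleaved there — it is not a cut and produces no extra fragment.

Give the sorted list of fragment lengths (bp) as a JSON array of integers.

Scan for sites:
  IvoIII (GTGCAA, off=1): starts [8, 34] → cuts [9, 35]
  KluVI (CGAGA, off=4): starts [19] → cuts [23]
  OquIX (CAATAG, off=6): no sites
  HnxI (TGGT, off=0): starts [44, 52] → cuts [44, 52]

Pooled cuts: [9, 23, 35, 44, 52]

Fragment lengths:
  [0,9): 9 bp
  [9,23): 14 bp
  [23,35): 12 bp
  [35,44): 9 bp
  [44,52): 8 bp
  [52,57): 5 bp

[5,8,9,9,12,14]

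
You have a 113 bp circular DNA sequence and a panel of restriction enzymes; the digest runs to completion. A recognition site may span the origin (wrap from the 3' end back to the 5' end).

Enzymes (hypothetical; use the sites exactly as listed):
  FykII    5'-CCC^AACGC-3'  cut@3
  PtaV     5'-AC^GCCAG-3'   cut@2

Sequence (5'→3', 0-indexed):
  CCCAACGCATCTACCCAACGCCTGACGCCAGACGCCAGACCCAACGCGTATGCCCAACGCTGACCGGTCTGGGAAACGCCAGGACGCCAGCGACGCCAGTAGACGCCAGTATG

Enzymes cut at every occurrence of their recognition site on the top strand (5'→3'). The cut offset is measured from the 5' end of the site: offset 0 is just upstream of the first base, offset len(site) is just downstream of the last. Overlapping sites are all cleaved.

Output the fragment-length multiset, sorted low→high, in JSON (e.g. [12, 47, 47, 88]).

Scan for sites:
  FykII (CCCAACGC, off=3): starts [0, 13, 39, 52] → cuts [3, 16, 42, 55]
  PtaV (ACGCCAG, off=2): starts [24, 31, 75, 83, 92, 102] → cuts [26, 33, 77, 85, 94, 104]

Pooled cuts: [3, 16, 26, 33, 42, 55, 77, 85, 94, 104]

Fragments:
  3→16: 13 bp
  16→26: 10 bp
  26→33: 7 bp
  33→42: 9 bp
  42→55: 13 bp
  55→77: 22 bp
  77→85: 8 bp
  85→94: 9 bp
  94→104: 10 bp
  104→3 (wrap): 113-104+3 = 12 bp

[7,8,9,9,10,10,12,13,13,22]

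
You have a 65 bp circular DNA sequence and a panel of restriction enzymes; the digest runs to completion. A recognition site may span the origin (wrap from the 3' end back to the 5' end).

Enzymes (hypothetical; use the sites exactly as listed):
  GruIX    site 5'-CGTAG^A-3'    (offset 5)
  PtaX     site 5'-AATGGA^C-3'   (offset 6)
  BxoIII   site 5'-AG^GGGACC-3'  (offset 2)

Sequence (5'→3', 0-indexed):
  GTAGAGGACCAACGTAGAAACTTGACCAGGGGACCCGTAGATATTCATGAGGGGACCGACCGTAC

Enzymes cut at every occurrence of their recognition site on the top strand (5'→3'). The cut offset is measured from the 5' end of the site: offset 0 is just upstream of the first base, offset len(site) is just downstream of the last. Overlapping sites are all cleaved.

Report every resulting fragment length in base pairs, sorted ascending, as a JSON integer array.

Site scan:
  GruIX CGTAGA/5: at [12, 35, 64] ⇒ [4, 17, 40]
  PtaX (AATGGAC, off=6): no sites
  BxoIII AGGGGACC/2: at [27, 49] ⇒ [29, 51]

All cut coordinates (distinct, sorted): [4, 17, 29, 40, 51]

Fragment lengths:
  4→17: 13 bp
  17→29: 12 bp
  29→40: 11 bp
  40→51: 11 bp
  51→4 (wrap): 65-51+4 = 18 bp

[11,11,12,13,18]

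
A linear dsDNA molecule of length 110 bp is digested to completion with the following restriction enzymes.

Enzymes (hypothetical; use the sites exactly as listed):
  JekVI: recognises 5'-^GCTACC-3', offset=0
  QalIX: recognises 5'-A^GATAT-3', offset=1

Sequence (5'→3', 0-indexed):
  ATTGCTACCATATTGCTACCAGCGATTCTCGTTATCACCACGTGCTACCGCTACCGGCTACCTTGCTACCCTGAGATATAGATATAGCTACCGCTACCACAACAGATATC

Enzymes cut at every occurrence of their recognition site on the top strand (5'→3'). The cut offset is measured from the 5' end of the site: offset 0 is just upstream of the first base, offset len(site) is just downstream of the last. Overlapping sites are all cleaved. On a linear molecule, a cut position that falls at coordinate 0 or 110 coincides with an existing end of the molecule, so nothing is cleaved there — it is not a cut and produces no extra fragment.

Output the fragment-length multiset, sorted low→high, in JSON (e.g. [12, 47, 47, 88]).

Site scan:
  JekVI (GCTACC, off=0): starts [3, 14, 43, 49, 56, 64, 86, 92] → cuts [3, 14, 43, 49, 56, 64, 86, 92]
  QalIX (AGATAT, off=1): starts [73, 79, 103] → cuts [74, 80, 104]

Pooled cuts: [3, 14, 43, 49, 56, 64, 74, 80, 86, 92, 104]

Fragments:
  [0,3): 3 bp
  [3,14): 11 bp
  [14,43): 29 bp
  [43,49): 6 bp
  [49,56): 7 bp
  [56,64): 8 bp
  [64,74): 10 bp
  [74,80): 6 bp
  [80,86): 6 bp
  [86,92): 6 bp
  [92,104): 12 bp
  [104,110): 6 bp

[3,6,6,6,6,6,7,8,10,11,12,29]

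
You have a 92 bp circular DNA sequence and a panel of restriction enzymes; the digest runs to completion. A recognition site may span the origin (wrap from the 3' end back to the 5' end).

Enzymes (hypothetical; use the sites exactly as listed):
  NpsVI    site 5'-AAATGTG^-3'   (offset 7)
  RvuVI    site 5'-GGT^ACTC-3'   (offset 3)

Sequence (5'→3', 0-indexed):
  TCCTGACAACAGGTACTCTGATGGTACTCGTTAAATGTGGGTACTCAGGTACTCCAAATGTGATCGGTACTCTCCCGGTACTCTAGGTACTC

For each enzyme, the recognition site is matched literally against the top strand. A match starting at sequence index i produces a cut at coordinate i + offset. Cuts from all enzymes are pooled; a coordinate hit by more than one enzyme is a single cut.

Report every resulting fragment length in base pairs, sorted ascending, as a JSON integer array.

[3,6,8,9,11,11,12,14,18]

Per-enzyme occurrences:
  NpsVI (AAATGTG, off=7): starts [32, 55] → cuts [39, 62]
  RvuVI (GGTACTC, off=3): starts [11, 22, 39, 47, 65, 76, 85] → cuts [14, 25, 42, 50, 68, 79, 88]

Pooled cuts: [14, 25, 39, 42, 50, 62, 68, 79, 88]

Fragments:
  14→25: 11 bp
  25→39: 14 bp
  39→42: 3 bp
  42→50: 8 bp
  50→62: 12 bp
  62→68: 6 bp
  68→79: 11 bp
  79→88: 9 bp
  88→14 (wrap): 92-88+14 = 18 bp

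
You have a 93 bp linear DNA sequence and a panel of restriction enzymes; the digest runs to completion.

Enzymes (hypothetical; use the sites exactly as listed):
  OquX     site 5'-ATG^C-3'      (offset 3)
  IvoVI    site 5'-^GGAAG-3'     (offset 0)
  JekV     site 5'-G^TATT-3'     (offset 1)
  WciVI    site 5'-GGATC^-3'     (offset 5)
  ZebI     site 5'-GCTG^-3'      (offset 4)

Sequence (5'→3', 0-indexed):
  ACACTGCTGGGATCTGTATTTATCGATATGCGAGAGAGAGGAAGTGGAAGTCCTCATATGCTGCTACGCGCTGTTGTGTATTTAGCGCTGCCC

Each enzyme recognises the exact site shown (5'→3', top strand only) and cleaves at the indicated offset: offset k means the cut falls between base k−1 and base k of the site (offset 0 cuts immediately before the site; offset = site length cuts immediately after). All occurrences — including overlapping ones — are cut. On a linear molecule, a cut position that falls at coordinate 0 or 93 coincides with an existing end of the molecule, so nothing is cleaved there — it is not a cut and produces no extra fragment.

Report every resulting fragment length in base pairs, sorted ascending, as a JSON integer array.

Per-enzyme occurrences:
  OquX (ATGC, off=3): starts [27, 57] → cuts [30, 60]
  IvoVI (GGAAG, off=0): starts [39, 45] → cuts [39, 45]
  JekV (GTATT, off=1): starts [15, 77] → cuts [16, 78]
  WciVI (GGATC, off=5): starts [9] → cuts [14]
  ZebI (GCTG, off=4): starts [5, 59, 69, 86] → cuts [9, 63, 73, 90]

Pooled cuts: [9, 14, 16, 30, 39, 45, 60, 63, 73, 78, 90]

Fragments:
  [0,9): 9 bp
  [9,14): 5 bp
  [14,16): 2 bp
  [16,30): 14 bp
  [30,39): 9 bp
  [39,45): 6 bp
  [45,60): 15 bp
  [60,63): 3 bp
  [63,73): 10 bp
  [73,78): 5 bp
  [78,90): 12 bp
  [90,93): 3 bp

[2,3,3,5,5,6,9,9,10,12,14,15]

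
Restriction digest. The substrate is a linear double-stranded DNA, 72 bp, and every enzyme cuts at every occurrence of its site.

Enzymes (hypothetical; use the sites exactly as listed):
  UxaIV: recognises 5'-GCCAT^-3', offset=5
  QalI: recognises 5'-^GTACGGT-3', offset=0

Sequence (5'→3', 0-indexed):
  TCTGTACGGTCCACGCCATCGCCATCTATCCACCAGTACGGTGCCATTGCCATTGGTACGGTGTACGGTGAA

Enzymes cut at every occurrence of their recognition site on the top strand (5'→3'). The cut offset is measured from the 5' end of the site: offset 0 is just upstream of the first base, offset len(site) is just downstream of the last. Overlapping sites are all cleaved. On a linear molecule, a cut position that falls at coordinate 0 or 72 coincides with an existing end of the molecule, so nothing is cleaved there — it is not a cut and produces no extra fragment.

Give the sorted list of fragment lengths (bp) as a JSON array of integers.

Per-enzyme occurrences:
  UxaIV GCCAT/5: at [14, 20, 42, 48] ⇒ [19, 25, 47, 53]
  QalI GTACGGT/0: at [3, 35, 55, 62] ⇒ [3, 35, 55, 62]

Pooled cuts: [3, 19, 25, 35, 47, 53, 55, 62]

Fragment lengths:
  [0,3): 3 bp
  [3,19): 16 bp
  [19,25): 6 bp
  [25,35): 10 bp
  [35,47): 12 bp
  [47,53): 6 bp
  [53,55): 2 bp
  [55,62): 7 bp
  [62,72): 10 bp

[2,3,6,6,7,10,10,12,16]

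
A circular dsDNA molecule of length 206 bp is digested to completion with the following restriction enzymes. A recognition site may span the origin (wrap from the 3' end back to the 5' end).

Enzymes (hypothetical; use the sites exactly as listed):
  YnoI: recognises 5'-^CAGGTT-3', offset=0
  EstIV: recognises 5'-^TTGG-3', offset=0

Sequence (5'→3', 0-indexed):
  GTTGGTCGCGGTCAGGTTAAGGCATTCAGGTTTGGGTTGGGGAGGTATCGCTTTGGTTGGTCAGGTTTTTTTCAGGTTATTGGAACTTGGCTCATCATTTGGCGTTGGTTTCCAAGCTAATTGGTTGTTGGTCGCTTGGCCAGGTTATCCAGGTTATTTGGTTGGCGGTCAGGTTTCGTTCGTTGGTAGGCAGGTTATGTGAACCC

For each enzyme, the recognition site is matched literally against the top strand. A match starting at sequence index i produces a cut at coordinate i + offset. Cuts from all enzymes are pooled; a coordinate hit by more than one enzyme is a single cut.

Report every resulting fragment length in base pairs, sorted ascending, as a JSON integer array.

Site scan:
  YnoI (CAGGTT, off=0): starts [12, 26, 61, 72, 140, 149, 169, 190] → cuts [12, 26, 61, 72, 140, 149, 169, 190]
  EstIV (TTGG, off=0): starts [1, 31, 36, 52, 56, 79, 86, 98, 104, 120, 127, 135, 157, 161, 182] → cuts [1, 31, 36, 52, 56, 79, 86, 98, 104, 120, 127, 135, 157, 161, 182]

Pooled cuts: [1, 12, 26, 31, 36, 52, 56, 61, 72, 79, 86, 98, 104, 120, 127, 135, 140, 149, 157, 161, 169, 182, 190]

Fragment lengths:
  1→12: 11 bp
  12→26: 14 bp
  26→31: 5 bp
  31→36: 5 bp
  36→52: 16 bp
  52→56: 4 bp
  56→61: 5 bp
  61→72: 11 bp
  72→79: 7 bp
  79→86: 7 bp
  86→98: 12 bp
  98→104: 6 bp
  104→120: 16 bp
  120→127: 7 bp
  127→135: 8 bp
  135→140: 5 bp
  140→149: 9 bp
  149→157: 8 bp
  157→161: 4 bp
  161→169: 8 bp
  169→182: 13 bp
  182→190: 8 bp
  190→1 (wrap): 206-190+1 = 17 bp

[4,4,5,5,5,5,6,7,7,7,8,8,8,8,9,11,11,12,13,14,16,16,17]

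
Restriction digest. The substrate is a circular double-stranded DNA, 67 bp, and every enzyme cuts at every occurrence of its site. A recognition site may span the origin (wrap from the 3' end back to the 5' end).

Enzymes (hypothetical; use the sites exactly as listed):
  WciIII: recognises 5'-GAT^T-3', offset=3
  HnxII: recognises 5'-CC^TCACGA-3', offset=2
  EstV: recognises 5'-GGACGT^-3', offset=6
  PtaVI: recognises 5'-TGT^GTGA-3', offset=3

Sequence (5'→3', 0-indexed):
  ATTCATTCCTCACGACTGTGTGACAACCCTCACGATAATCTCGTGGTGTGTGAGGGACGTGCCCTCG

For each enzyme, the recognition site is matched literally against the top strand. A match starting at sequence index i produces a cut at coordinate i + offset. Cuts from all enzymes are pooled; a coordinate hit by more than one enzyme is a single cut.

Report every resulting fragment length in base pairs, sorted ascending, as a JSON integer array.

[7,9,10,10,11,20]

Per-enzyme occurrences:
  WciIII (GATT, off=3): starts [66] → cuts [2]
  HnxII (CCTCACGA, off=2): starts [7, 27] → cuts [9, 29]
  EstV (GGACGT, off=6): starts [54] → cuts [60]
  PtaVI (TGTGTGA, off=3): starts [16, 46] → cuts [19, 49]

Pooled cuts: [2, 9, 19, 29, 49, 60]

Fragment lengths:
  2→9: 7 bp
  9→19: 10 bp
  19→29: 10 bp
  29→49: 20 bp
  49→60: 11 bp
  60→2 (wrap): 67-60+2 = 9 bp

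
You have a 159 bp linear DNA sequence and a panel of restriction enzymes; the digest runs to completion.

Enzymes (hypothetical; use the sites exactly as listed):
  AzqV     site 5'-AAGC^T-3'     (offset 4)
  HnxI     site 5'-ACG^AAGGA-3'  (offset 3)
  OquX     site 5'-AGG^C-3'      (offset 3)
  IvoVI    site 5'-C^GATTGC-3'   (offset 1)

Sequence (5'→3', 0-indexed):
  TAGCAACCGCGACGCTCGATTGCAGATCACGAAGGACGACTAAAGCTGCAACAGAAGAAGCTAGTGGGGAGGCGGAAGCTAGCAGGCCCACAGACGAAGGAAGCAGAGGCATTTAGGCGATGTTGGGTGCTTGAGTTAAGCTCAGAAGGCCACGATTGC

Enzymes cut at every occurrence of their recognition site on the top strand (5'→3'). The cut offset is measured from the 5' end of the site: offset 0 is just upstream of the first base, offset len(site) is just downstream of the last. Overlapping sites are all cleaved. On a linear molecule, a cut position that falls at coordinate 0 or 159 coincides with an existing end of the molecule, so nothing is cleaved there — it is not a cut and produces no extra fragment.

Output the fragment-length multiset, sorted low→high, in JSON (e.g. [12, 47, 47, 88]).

[4,6,7,7,8,8,10,11,13,14,15,15,17,24]

Site scan:
  AzqV AAGCT/4: at [42, 57, 75, 137] ⇒ [46, 61, 79, 141]
  HnxI ACGAAGGA/3: at [28, 93] ⇒ [31, 96]
  OquX AGGC/3: at [69, 83, 106, 114, 146] ⇒ [72, 86, 109, 117, 149]
  IvoVI CGATTGC/1: at [16, 152] ⇒ [17, 153]

Pooled cuts: [17, 31, 46, 61, 72, 79, 86, 96, 109, 117, 141, 149, 153]

Fragment lengths:
  [0,17): 17 bp
  [17,31): 14 bp
  [31,46): 15 bp
  [46,61): 15 bp
  [61,72): 11 bp
  [72,79): 7 bp
  [79,86): 7 bp
  [86,96): 10 bp
  [96,109): 13 bp
  [109,117): 8 bp
  [117,141): 24 bp
  [141,149): 8 bp
  [149,153): 4 bp
  [153,159): 6 bp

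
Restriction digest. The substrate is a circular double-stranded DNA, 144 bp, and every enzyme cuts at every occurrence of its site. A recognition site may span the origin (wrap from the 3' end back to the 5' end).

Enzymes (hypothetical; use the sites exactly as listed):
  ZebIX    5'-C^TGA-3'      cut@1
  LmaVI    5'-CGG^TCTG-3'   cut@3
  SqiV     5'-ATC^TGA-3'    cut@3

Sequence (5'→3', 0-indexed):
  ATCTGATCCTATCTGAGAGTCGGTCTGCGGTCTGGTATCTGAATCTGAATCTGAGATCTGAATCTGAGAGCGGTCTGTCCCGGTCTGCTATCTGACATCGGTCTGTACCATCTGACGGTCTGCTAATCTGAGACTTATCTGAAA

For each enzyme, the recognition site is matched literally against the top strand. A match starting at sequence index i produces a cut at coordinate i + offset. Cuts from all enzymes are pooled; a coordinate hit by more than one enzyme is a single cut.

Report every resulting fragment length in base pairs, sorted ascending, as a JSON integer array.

[6,6,6,6,7,7,8,9,9,9,9,10,10,10,10,11,11]

Site scan:
  ZebIX CTGA/1: at [2, 12, 38, 44, 50, 57, 63, 91, 111, 127, 138] ⇒ [3, 13, 39, 45, 51, 58, 64, 92, 112, 128, 139]
  LmaVI CGGTCTG/3: at [20, 27, 70, 80, 98, 115] ⇒ [23, 30, 73, 83, 101, 118]
  SqiV ATCTGA/3: at [0, 10, 36, 42, 48, 55, 61, 89, 109, 125, 136] ⇒ [3, 13, 39, 45, 51, 58, 64, 92, 112, 128, 139]

All cut coordinates (distinct, sorted): [3, 13, 23, 30, 39, 45, 51, 58, 64, 73, 83, 92, 101, 112, 118, 128, 139]

Fragment lengths:
  3→13: 10 bp
  13→23: 10 bp
  23→30: 7 bp
  30→39: 9 bp
  39→45: 6 bp
  45→51: 6 bp
  51→58: 7 bp
  58→64: 6 bp
  64→73: 9 bp
  73→83: 10 bp
  83→92: 9 bp
  92→101: 9 bp
  101→112: 11 bp
  112→118: 6 bp
  118→128: 10 bp
  128→139: 11 bp
  139→3 (wrap): 144-139+3 = 8 bp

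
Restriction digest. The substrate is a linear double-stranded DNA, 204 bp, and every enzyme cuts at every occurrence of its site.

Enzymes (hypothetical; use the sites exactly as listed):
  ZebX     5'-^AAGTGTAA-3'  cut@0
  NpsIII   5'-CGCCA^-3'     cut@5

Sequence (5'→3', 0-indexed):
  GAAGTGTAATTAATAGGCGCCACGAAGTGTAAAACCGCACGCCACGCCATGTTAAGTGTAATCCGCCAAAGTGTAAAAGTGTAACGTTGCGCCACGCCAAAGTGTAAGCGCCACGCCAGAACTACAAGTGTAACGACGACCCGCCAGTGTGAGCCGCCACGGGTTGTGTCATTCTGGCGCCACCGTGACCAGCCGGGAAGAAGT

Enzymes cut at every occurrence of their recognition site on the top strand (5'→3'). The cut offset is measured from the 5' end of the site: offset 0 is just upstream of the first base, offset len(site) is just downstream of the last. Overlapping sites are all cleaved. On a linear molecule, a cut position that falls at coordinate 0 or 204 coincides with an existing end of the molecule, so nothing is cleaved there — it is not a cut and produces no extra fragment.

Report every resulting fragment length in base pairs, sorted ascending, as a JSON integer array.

Site scan:
  ZebX AAGTGTAA/0: at [1, 24, 53, 68, 76, 99, 125] ⇒ [1, 24, 53, 68, 76, 99, 125]
  NpsIII CGCCA/5: at [17, 39, 44, 63, 89, 94, 108, 113, 141, 154, 177] ⇒ [22, 44, 49, 68, 94, 99, 113, 118, 146, 159, 182]

Pooled cuts: [1, 22, 24, 44, 49, 53, 68, 76, 94, 99, 113, 118, 125, 146, 159, 182]

Fragments:
  [0,1): 1 bp
  [1,22): 21 bp
  [22,24): 2 bp
  [24,44): 20 bp
  [44,49): 5 bp
  [49,53): 4 bp
  [53,68): 15 bp
  [68,76): 8 bp
  [76,94): 18 bp
  [94,99): 5 bp
  [99,113): 14 bp
  [113,118): 5 bp
  [118,125): 7 bp
  [125,146): 21 bp
  [146,159): 13 bp
  [159,182): 23 bp
  [182,204): 22 bp

[1,2,4,5,5,5,7,8,13,14,15,18,20,21,21,22,23]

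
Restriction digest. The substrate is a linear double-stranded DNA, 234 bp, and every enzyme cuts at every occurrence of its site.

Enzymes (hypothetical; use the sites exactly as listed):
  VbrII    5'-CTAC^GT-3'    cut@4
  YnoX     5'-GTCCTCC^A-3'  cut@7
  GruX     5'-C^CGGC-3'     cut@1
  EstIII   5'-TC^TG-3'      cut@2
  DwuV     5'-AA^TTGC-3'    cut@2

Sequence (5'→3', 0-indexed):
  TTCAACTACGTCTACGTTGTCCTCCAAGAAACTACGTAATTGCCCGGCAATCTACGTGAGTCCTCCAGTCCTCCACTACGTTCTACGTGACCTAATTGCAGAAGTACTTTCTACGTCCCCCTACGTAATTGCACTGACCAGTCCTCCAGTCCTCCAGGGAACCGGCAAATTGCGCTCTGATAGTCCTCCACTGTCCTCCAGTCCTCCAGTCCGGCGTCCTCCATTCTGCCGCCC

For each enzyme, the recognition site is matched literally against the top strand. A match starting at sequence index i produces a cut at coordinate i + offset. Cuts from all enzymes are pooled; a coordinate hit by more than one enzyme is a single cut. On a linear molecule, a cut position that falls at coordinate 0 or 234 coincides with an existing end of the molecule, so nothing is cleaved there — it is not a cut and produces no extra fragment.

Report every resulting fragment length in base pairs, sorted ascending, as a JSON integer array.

[4,4,4,4,5,5,6,7,7,7,8,8,8,8,8,9,9,10,10,10,10,11,11,11,12,19,19]

Scan for sites:
  VbrII (CTACGT, off=4): starts [5, 11, 31, 51, 75, 82, 110, 120] → cuts [9, 15, 35, 55, 79, 86, 114, 124]
  YnoX (GTCCTCCA, off=7): starts [18, 59, 67, 140, 148, 182, 192, 200, 215] → cuts [25, 66, 74, 147, 155, 189, 199, 207, 222]
  GruX (CCGGC, off=1): starts [43, 161, 210] → cuts [44, 162, 211]
  EstIII (TCTG, off=2): starts [175, 224] → cuts [177, 226]
  DwuV (AATTGC, off=2): starts [37, 93, 126, 167] → cuts [39, 95, 128, 169]

Pooled cuts: [9, 15, 25, 35, 39, 44, 55, 66, 74, 79, 86, 95, 114, 124, 128, 147, 155, 162, 169, 177, 189, 199, 207, 211, 222, 226]

Fragment lengths:
  [0,9): 9 bp
  [9,15): 6 bp
  [15,25): 10 bp
  [25,35): 10 bp
  [35,39): 4 bp
  [39,44): 5 bp
  [44,55): 11 bp
  [55,66): 11 bp
  [66,74): 8 bp
  [74,79): 5 bp
  [79,86): 7 bp
  [86,95): 9 bp
  [95,114): 19 bp
  [114,124): 10 bp
  [124,128): 4 bp
  [128,147): 19 bp
  [147,155): 8 bp
  [155,162): 7 bp
  [162,169): 7 bp
  [169,177): 8 bp
  [177,189): 12 bp
  [189,199): 10 bp
  [199,207): 8 bp
  [207,211): 4 bp
  [211,222): 11 bp
  [222,226): 4 bp
  [226,234): 8 bp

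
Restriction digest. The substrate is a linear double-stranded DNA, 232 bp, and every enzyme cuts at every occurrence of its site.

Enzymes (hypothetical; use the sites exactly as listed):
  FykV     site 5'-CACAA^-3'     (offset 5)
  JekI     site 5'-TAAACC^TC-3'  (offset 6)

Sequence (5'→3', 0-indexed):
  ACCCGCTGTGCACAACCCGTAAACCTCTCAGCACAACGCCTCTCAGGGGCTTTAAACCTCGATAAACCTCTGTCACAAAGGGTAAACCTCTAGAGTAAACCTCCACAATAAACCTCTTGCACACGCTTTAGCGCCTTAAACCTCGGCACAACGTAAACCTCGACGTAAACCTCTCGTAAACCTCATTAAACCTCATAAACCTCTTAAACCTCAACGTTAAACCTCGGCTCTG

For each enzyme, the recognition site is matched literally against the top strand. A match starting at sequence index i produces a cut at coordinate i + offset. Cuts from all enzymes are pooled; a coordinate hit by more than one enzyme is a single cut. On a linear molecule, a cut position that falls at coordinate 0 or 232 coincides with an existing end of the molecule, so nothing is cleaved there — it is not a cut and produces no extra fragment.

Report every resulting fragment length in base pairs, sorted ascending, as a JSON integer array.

Site scan:
  FykV (CACAA, off=5): starts [10, 31, 73, 103, 146] → cuts [15, 36, 78, 108, 151]
  JekI (TAAACCTC, off=6): starts [19, 52, 62, 82, 95, 108, 136, 153, 165, 176, 186, 195, 204, 217] → cuts [25, 58, 68, 88, 101, 114, 142, 159, 171, 182, 192, 201, 210, 223]

All cut coordinates (distinct, sorted): [15, 25, 36, 58, 68, 78, 88, 101, 108, 114, 142, 151, 159, 171, 182, 192, 201, 210, 223]

Fragment lengths:
  [0,15): 15 bp
  [15,25): 10 bp
  [25,36): 11 bp
  [36,58): 22 bp
  [58,68): 10 bp
  [68,78): 10 bp
  [78,88): 10 bp
  [88,101): 13 bp
  [101,108): 7 bp
  [108,114): 6 bp
  [114,142): 28 bp
  [142,151): 9 bp
  [151,159): 8 bp
  [159,171): 12 bp
  [171,182): 11 bp
  [182,192): 10 bp
  [192,201): 9 bp
  [201,210): 9 bp
  [210,223): 13 bp
  [223,232): 9 bp

[6,7,8,9,9,9,9,10,10,10,10,10,11,11,12,13,13,15,22,28]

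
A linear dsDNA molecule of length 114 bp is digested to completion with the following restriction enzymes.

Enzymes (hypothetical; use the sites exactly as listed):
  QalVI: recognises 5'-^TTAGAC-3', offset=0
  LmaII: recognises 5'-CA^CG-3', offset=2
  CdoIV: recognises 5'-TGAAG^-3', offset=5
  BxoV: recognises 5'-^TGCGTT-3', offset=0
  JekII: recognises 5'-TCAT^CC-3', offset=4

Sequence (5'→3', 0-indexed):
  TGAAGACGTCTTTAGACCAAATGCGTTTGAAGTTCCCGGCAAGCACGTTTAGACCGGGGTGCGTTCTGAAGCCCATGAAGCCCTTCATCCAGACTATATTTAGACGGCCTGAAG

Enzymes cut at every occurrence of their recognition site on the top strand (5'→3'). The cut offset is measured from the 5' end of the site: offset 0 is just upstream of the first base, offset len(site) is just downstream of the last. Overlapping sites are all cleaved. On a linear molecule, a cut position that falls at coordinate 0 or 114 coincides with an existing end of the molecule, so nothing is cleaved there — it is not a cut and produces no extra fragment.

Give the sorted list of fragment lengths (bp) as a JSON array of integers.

[3,5,6,8,9,10,11,11,11,12,13,15]

Per-enzyme occurrences:
  QalVI (TTAGAC, off=0): starts [11, 48, 99] → cuts [11, 48, 99]
  LmaII (CACG, off=2): starts [43] → cuts [45]
  CdoIV (TGAAG, off=5): starts [0, 27, 66, 75, 109] → cuts [5, 32, 71, 80] (position 114 is a terminus of the linear molecule — no cut)
  BxoV (TGCGTT, off=0): starts [21, 59] → cuts [21, 59]
  JekII (TCATCC, off=4): starts [84] → cuts [88]

Pooled cuts: [5, 11, 21, 32, 45, 48, 59, 71, 80, 88, 99]

Fragments:
  [0,5): 5 bp
  [5,11): 6 bp
  [11,21): 10 bp
  [21,32): 11 bp
  [32,45): 13 bp
  [45,48): 3 bp
  [48,59): 11 bp
  [59,71): 12 bp
  [71,80): 9 bp
  [80,88): 8 bp
  [88,99): 11 bp
  [99,114): 15 bp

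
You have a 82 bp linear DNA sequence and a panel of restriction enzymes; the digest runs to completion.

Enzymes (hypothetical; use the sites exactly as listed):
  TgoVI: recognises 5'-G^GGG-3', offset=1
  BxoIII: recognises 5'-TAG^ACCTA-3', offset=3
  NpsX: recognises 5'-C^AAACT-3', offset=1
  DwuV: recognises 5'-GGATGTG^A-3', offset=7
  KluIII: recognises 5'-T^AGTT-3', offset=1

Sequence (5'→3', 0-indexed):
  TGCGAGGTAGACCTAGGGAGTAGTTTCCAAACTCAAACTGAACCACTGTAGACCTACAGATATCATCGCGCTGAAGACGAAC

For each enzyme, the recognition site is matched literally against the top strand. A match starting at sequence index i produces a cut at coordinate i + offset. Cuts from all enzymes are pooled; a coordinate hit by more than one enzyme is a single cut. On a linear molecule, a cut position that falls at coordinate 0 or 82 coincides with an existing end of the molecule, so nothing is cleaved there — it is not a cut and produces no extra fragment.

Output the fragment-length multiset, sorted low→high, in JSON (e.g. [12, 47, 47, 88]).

Per-enzyme occurrences:
  TgoVI (GGGG, off=1): no sites
  BxoIII (TAGACCTA, off=3): starts [7, 48] → cuts [10, 51]
  NpsX (CAAACT, off=1): starts [27, 33] → cuts [28, 34]
  DwuV (GGATGTGA, off=7): no sites
  KluIII (TAGTT, off=1): starts [20] → cuts [21]

All cut coordinates (distinct, sorted): [10, 21, 28, 34, 51]

Fragment lengths:
  [0,10): 10 bp
  [10,21): 11 bp
  [21,28): 7 bp
  [28,34): 6 bp
  [34,51): 17 bp
  [51,82): 31 bp

[6,7,10,11,17,31]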